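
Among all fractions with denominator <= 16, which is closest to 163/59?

Expand x = 163/59 as a continued fraction with the Euclidean algorithm:
  163 = 2*59 + 45, so a_0 = 2.
  59 = 1*45 + 14, so a_1 = 1.
  45 = 3*14 + 3, so a_2 = 3.
  14 = 4*3 + 2, so a_3 = 4.
  3 = 1*2 + 1, so a_4 = 1.
  2 = 2*1 + 0, so a_5 = 2.
so x = [2; 1, 3, 4, 1, 2].
Convergents (p_i = a_i*p_{i-1} + p_{i-2}, q_i = a_i*q_{i-1} + q_{i-2} with p_{-2}=0, p_{-1}=1, q_{-2}=1, q_{-1}=0), until the denominator exceeds 16:
  i=0: a_0=2, p_0 = 2*1 + 0 = 2, q_0 = 2*0 + 1 = 1.
  i=1: a_1=1, p_1 = 1*2 + 1 = 3, q_1 = 1*1 + 0 = 1.
  i=2: a_2=3, p_2 = 3*3 + 2 = 11, q_2 = 3*1 + 1 = 4.
  i=3: a_3=4, p_3 = 4*11 + 3 = 47, q_3 = 4*4 + 1 = 17.
q_3 = 17 > 16, so the last convergent with denominator <= 16 is p_2/q_2 = 11/4.
The closest fraction with denominator <= 16 is either p_2/q_2 or the intermediate fraction (k*p_2 + p_1)/(k*q_2 + q_1) with the largest k >= 1 whose denominator stays <= 16; these approach x as k grows, and every other convergent or intermediate fraction in range is farther away.
Largest k: floor((16 - q_1)/q_2) = floor((16 - 1)/4) = 3.
That gives (3*11 + 3)/(3*4 + 1) = 36/13.
Compare the errors: |x - 11/4| = |163*4 - 11*59|/(59*4) = 3/236, and |x - 36/13| = |163*13 - 36*59|/(59*13) = 5/767.
Cross-multiplying, 5*236 = 1180 < 2301 = 3*767, so 5/767 is smaller: the intermediate fraction 36/13 is closer to x than 11/4.

36/13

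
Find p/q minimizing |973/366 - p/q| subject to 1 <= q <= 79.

Expand x = 973/366 as a continued fraction with the Euclidean algorithm:
  973 = 2*366 + 241, so a_0 = 2.
  366 = 1*241 + 125, so a_1 = 1.
  241 = 1*125 + 116, so a_2 = 1.
  125 = 1*116 + 9, so a_3 = 1.
  116 = 12*9 + 8, so a_4 = 12.
  9 = 1*8 + 1, so a_5 = 1.
  8 = 8*1 + 0, so a_6 = 8.
so x = [2; 1, 1, 1, 12, 1, 8].
Convergents (p_i = a_i*p_{i-1} + p_{i-2}, q_i = a_i*q_{i-1} + q_{i-2} with p_{-2}=0, p_{-1}=1, q_{-2}=1, q_{-1}=0), until the denominator exceeds 79:
  i=0: a_0=2, p_0 = 2*1 + 0 = 2, q_0 = 2*0 + 1 = 1.
  i=1: a_1=1, p_1 = 1*2 + 1 = 3, q_1 = 1*1 + 0 = 1.
  i=2: a_2=1, p_2 = 1*3 + 2 = 5, q_2 = 1*1 + 1 = 2.
  i=3: a_3=1, p_3 = 1*5 + 3 = 8, q_3 = 1*2 + 1 = 3.
  i=4: a_4=12, p_4 = 12*8 + 5 = 101, q_4 = 12*3 + 2 = 38.
  i=5: a_5=1, p_5 = 1*101 + 8 = 109, q_5 = 1*38 + 3 = 41.
  i=6: a_6=8, p_6 = 8*109 + 101 = 973, q_6 = 8*41 + 38 = 366.
q_6 = 366 > 79, so the last convergent with denominator <= 79 is p_5/q_5 = 109/41.
The closest fraction with denominator <= 79 is either p_5/q_5 or the intermediate fraction (k*p_5 + p_4)/(k*q_5 + q_4) with the largest k >= 1 whose denominator stays <= 79; these approach x as k grows, and every other convergent or intermediate fraction in range is farther away.
Largest k: floor((79 - q_4)/q_5) = floor((79 - 38)/41) = 1.
That gives (1*109 + 101)/(1*41 + 38) = 210/79.
Compare the errors: |x - 109/41| = |973*41 - 109*366|/(366*41) = 1/15006, and |x - 210/79| = |973*79 - 210*366|/(366*79) = 7/28914.
Cross-multiplying, 1*28914 = 28914 < 105042 = 7*15006, so 1/15006 is smaller: the convergent 109/41 is closer to x than 210/79.

109/41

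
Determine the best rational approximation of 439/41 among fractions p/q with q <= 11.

Expand x = 439/41 as a continued fraction with the Euclidean algorithm:
  439 = 10*41 + 29, so a_0 = 10.
  41 = 1*29 + 12, so a_1 = 1.
  29 = 2*12 + 5, so a_2 = 2.
  12 = 2*5 + 2, so a_3 = 2.
  5 = 2*2 + 1, so a_4 = 2.
  2 = 2*1 + 0, so a_5 = 2.
so x = [10; 1, 2, 2, 2, 2].
Convergents (p_i = a_i*p_{i-1} + p_{i-2}, q_i = a_i*q_{i-1} + q_{i-2} with p_{-2}=0, p_{-1}=1, q_{-2}=1, q_{-1}=0), until the denominator exceeds 11:
  i=0: a_0=10, p_0 = 10*1 + 0 = 10, q_0 = 10*0 + 1 = 1.
  i=1: a_1=1, p_1 = 1*10 + 1 = 11, q_1 = 1*1 + 0 = 1.
  i=2: a_2=2, p_2 = 2*11 + 10 = 32, q_2 = 2*1 + 1 = 3.
  i=3: a_3=2, p_3 = 2*32 + 11 = 75, q_3 = 2*3 + 1 = 7.
  i=4: a_4=2, p_4 = 2*75 + 32 = 182, q_4 = 2*7 + 3 = 17.
q_4 = 17 > 11, so the last convergent with denominator <= 11 is p_3/q_3 = 75/7.
The closest fraction with denominator <= 11 is either p_3/q_3 or the intermediate fraction (k*p_3 + p_2)/(k*q_3 + q_2) with the largest k >= 1 whose denominator stays <= 11; these approach x as k grows, and every other convergent or intermediate fraction in range is farther away.
Largest k: floor((11 - q_2)/q_3) = floor((11 - 3)/7) = 1.
That gives (1*75 + 32)/(1*7 + 3) = 107/10.
Compare the errors: |x - 75/7| = |439*7 - 75*41|/(41*7) = 2/287, and |x - 107/10| = |439*10 - 107*41|/(41*10) = 3/410.
Cross-multiplying, 2*410 = 820 < 861 = 3*287, so 2/287 is smaller: the convergent 75/7 is closer to x than 107/10.

75/7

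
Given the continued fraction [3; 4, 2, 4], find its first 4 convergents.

Using the convergent recurrence p_i = a_i*p_{i-1} + p_{i-2}, q_i = a_i*q_{i-1} + q_{i-2} with p_{-2}=0, p_{-1}=1, q_{-2}=1, q_{-1}=0:
  i=0: a_0=3, p_0 = 3*1 + 0 = 3, q_0 = 3*0 + 1 = 1.
  i=1: a_1=4, p_1 = 4*3 + 1 = 13, q_1 = 4*1 + 0 = 4.
  i=2: a_2=2, p_2 = 2*13 + 3 = 29, q_2 = 2*4 + 1 = 9.
  i=3: a_3=4, p_3 = 4*29 + 13 = 129, q_3 = 4*9 + 4 = 40.

3/1, 13/4, 29/9, 129/40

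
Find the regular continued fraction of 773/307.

Run the Euclidean algorithm on 773 and 307; the successive quotients are the partial quotients a_0, a_1, ... (each step inverts the fractional part left over by the previous one):
  773 = 2*307 + 159, so a_0 = 2.
  307 = 1*159 + 148, so a_1 = 1.
  159 = 1*148 + 11, so a_2 = 1.
  148 = 13*11 + 5, so a_3 = 13.
  11 = 2*5 + 1, so a_4 = 2.
  5 = 5*1 + 0, so a_5 = 5.
The remainder reaches 0 after 6 divisions, so the expansion has 6 partial quotients, read off in order.

[2; 1, 1, 13, 2, 5]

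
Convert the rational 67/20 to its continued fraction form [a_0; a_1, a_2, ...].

[3; 2, 1, 6]

Run the Euclidean algorithm on 67 and 20; the successive quotients are the partial quotients a_0, a_1, ... (each step inverts the fractional part left over by the previous one):
  67 = 3*20 + 7, so a_0 = 3.
  20 = 2*7 + 6, so a_1 = 2.
  7 = 1*6 + 1, so a_2 = 1.
  6 = 6*1 + 0, so a_3 = 6.
The remainder reaches 0 after 4 divisions, so the expansion has 4 partial quotients, read off in order.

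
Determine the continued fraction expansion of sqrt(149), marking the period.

Write x_i = (sqrt(149) + m_i)/d_i with (m_0, d_0) = (0, 1). a_0 = floor(sqrt(149)) = 12, since 12^2 = 144 <= 149 < 169 = 13^2.
Iterate m_{i+1} = d_i*a_i - m_i, d_{i+1} = (149 - m_{i+1}^2)/d_i, a_{i+1} = floor((a_0 + m_{i+1})/d_{i+1}):
  m_1 = 1*12 - 0 = 12, d_1 = (149 - 12^2)/1 = 5/1 = 5, a_1 = floor((12 + 12)/5) = 4.
  m_2 = 5*4 - 12 = 8, d_2 = (149 - 8^2)/5 = 85/5 = 17, a_2 = floor((12 + 8)/17) = 1.
  m_3 = 17*1 - 8 = 9, d_3 = (149 - 9^2)/17 = 68/17 = 4, a_3 = floor((12 + 9)/4) = 5.
  m_4 = 4*5 - 9 = 11, d_4 = (149 - 11^2)/4 = 28/4 = 7, a_4 = floor((12 + 11)/7) = 3.
  m_5 = 7*3 - 11 = 10, d_5 = (149 - 10^2)/7 = 49/7 = 7, a_5 = floor((12 + 10)/7) = 3.
  m_6 = 7*3 - 10 = 11, d_6 = (149 - 11^2)/7 = 28/7 = 4, a_6 = floor((12 + 11)/4) = 5.
  m_7 = 4*5 - 11 = 9, d_7 = (149 - 9^2)/4 = 68/4 = 17, a_7 = floor((12 + 9)/17) = 1.
  m_8 = 17*1 - 9 = 8, d_8 = (149 - 8^2)/17 = 85/17 = 5, a_8 = floor((12 + 8)/5) = 4.
  m_9 = 5*4 - 8 = 12, d_9 = (149 - 12^2)/5 = 5/5 = 1, a_9 = floor((12 + 12)/1) = 24.
  m_10 = 1*24 - 12 = 12, d_10 = (149 - 12^2)/1 = 5/1 = 5: (m_10, d_10) = (m_1, d_1) = (12, 5), so from here the quotients repeat a_1, ..., a_9; the period length is 9.
Hence the expansion of sqrt(149) is a_0 = 12 followed by the repeating block 4, 1, 5, 3, 3, 5, 1, 4, 24 (period 9).

[12; (4, 1, 5, 3, 3, 5, 1, 4, 24)]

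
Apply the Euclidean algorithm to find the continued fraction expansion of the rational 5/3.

Run the Euclidean algorithm on 5 and 3; the successive quotients are the partial quotients a_0, a_1, ... (each step inverts the fractional part left over by the previous one):
  5 = 1*3 + 2, so a_0 = 1.
  3 = 1*2 + 1, so a_1 = 1.
  2 = 2*1 + 0, so a_2 = 2.
The remainder reaches 0 after 3 divisions, so the expansion has 3 partial quotients, read off in order.

[1; 1, 2]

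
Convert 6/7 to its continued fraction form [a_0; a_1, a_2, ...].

[0; 1, 6]

Run the Euclidean algorithm on 6 and 7; the successive quotients are the partial quotients a_0, a_1, ... (each step inverts the fractional part left over by the previous one):
  6 = 0*7 + 6, so a_0 = 0.
  7 = 1*6 + 1, so a_1 = 1.
  6 = 6*1 + 0, so a_2 = 6.
The remainder reaches 0 after 3 divisions, so the expansion has 3 partial quotients, read off in order.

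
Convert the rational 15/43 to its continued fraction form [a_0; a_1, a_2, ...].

[0; 2, 1, 6, 2]

Run the Euclidean algorithm on 15 and 43; the successive quotients are the partial quotients a_0, a_1, ... (each step inverts the fractional part left over by the previous one):
  15 = 0*43 + 15, so a_0 = 0.
  43 = 2*15 + 13, so a_1 = 2.
  15 = 1*13 + 2, so a_2 = 1.
  13 = 6*2 + 1, so a_3 = 6.
  2 = 2*1 + 0, so a_4 = 2.
The remainder reaches 0 after 5 divisions, so the expansion has 5 partial quotients, read off in order.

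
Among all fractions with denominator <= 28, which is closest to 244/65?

15/4

Expand x = 244/65 as a continued fraction with the Euclidean algorithm:
  244 = 3*65 + 49, so a_0 = 3.
  65 = 1*49 + 16, so a_1 = 1.
  49 = 3*16 + 1, so a_2 = 3.
  16 = 16*1 + 0, so a_3 = 16.
so x = [3; 1, 3, 16].
Convergents (p_i = a_i*p_{i-1} + p_{i-2}, q_i = a_i*q_{i-1} + q_{i-2} with p_{-2}=0, p_{-1}=1, q_{-2}=1, q_{-1}=0), until the denominator exceeds 28:
  i=0: a_0=3, p_0 = 3*1 + 0 = 3, q_0 = 3*0 + 1 = 1.
  i=1: a_1=1, p_1 = 1*3 + 1 = 4, q_1 = 1*1 + 0 = 1.
  i=2: a_2=3, p_2 = 3*4 + 3 = 15, q_2 = 3*1 + 1 = 4.
  i=3: a_3=16, p_3 = 16*15 + 4 = 244, q_3 = 16*4 + 1 = 65.
q_3 = 65 > 28, so the last convergent with denominator <= 28 is p_2/q_2 = 15/4.
The closest fraction with denominator <= 28 is either p_2/q_2 or the intermediate fraction (k*p_2 + p_1)/(k*q_2 + q_1) with the largest k >= 1 whose denominator stays <= 28; these approach x as k grows, and every other convergent or intermediate fraction in range is farther away.
Largest k: floor((28 - q_1)/q_2) = floor((28 - 1)/4) = 6.
That gives (6*15 + 4)/(6*4 + 1) = 94/25.
Compare the errors: |x - 15/4| = |244*4 - 15*65|/(65*4) = 1/260, and |x - 94/25| = |244*25 - 94*65|/(65*25) = 10/1625.
Cross-multiplying, 1*1625 = 1625 < 2600 = 10*260, so 1/260 is smaller: the convergent 15/4 is closer to x than 94/25.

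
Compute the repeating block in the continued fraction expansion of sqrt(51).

[7; (7, 14)]

Write x_i = (sqrt(51) + m_i)/d_i with (m_0, d_0) = (0, 1). a_0 = floor(sqrt(51)) = 7, since 7^2 = 49 <= 51 < 64 = 8^2.
Iterate m_{i+1} = d_i*a_i - m_i, d_{i+1} = (51 - m_{i+1}^2)/d_i, a_{i+1} = floor((a_0 + m_{i+1})/d_{i+1}):
  m_1 = 1*7 - 0 = 7, d_1 = (51 - 7^2)/1 = 2/1 = 2, a_1 = floor((7 + 7)/2) = 7.
  m_2 = 2*7 - 7 = 7, d_2 = (51 - 7^2)/2 = 2/2 = 1, a_2 = floor((7 + 7)/1) = 14.
  m_3 = 1*14 - 7 = 7, d_3 = (51 - 7^2)/1 = 2/1 = 2: (m_3, d_3) = (m_1, d_1) = (7, 2), so from here the quotients repeat a_1, a_2; the period length is 2.
Hence the expansion of sqrt(51) is a_0 = 7 followed by the repeating block 7, 14 (period 2).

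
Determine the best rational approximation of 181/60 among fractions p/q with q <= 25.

3/1

Expand x = 181/60 as a continued fraction with the Euclidean algorithm:
  181 = 3*60 + 1, so a_0 = 3.
  60 = 60*1 + 0, so a_1 = 60.
so x = [3; 60].
Convergents (p_i = a_i*p_{i-1} + p_{i-2}, q_i = a_i*q_{i-1} + q_{i-2} with p_{-2}=0, p_{-1}=1, q_{-2}=1, q_{-1}=0), until the denominator exceeds 25:
  i=0: a_0=3, p_0 = 3*1 + 0 = 3, q_0 = 3*0 + 1 = 1.
  i=1: a_1=60, p_1 = 60*3 + 1 = 181, q_1 = 60*1 + 0 = 60.
q_1 = 60 > 25, so the last convergent with denominator <= 25 is p_0/q_0 = 3/1.
The closest fraction with denominator <= 25 is either p_0/q_0 or the intermediate fraction (k*p_0 + p_{-1})/(k*q_0 + q_{-1}) with the largest k >= 1 whose denominator stays <= 25; these approach x as k grows, and every other convergent or intermediate fraction in range is farther away.
Largest k: floor((25 - q_{-1})/q_0) = floor((25 - 0)/1) = 25 (using the seeds p_{-1} = 1, q_{-1} = 0).
That gives (25*3 + 1)/(25*1 + 0) = 76/25.
Compare the errors: |x - 3/1| = |181*1 - 3*60|/(60*1) = 1/60, and |x - 76/25| = |181*25 - 76*60|/(60*25) = 35/1500.
Cross-multiplying, 1*1500 = 1500 < 2100 = 35*60, so 1/60 is smaller: the convergent 3/1 is closer to x than 76/25.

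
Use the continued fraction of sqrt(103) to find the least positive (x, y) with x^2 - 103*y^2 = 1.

(x, y) = (227528, 22419)

First expand sqrt(103) as a continued fraction. With x_i = (sqrt(103) + m_i)/d_i and (m_0, d_0) = (0, 1): a_0 = floor(sqrt(103)) = 10, since 10^2 = 100 <= 103 < 121 = 11^2.
Iterate m_{i+1} = d_i*a_i - m_i, d_{i+1} = (103 - m_{i+1}^2)/d_i, a_{i+1} = floor((a_0 + m_{i+1})/d_{i+1}):
  m_1 = 1*10 - 0 = 10, d_1 = (103 - 10^2)/1 = 3/1 = 3, a_1 = floor((10 + 10)/3) = 6.
  m_2 = 3*6 - 10 = 8, d_2 = (103 - 8^2)/3 = 39/3 = 13, a_2 = floor((10 + 8)/13) = 1.
  m_3 = 13*1 - 8 = 5, d_3 = (103 - 5^2)/13 = 78/13 = 6, a_3 = floor((10 + 5)/6) = 2.
  m_4 = 6*2 - 5 = 7, d_4 = (103 - 7^2)/6 = 54/6 = 9, a_4 = floor((10 + 7)/9) = 1.
  m_5 = 9*1 - 7 = 2, d_5 = (103 - 2^2)/9 = 99/9 = 11, a_5 = floor((10 + 2)/11) = 1.
  m_6 = 11*1 - 2 = 9, d_6 = (103 - 9^2)/11 = 22/11 = 2, a_6 = floor((10 + 9)/2) = 9.
  m_7 = 2*9 - 9 = 9, d_7 = (103 - 9^2)/2 = 22/2 = 11, a_7 = floor((10 + 9)/11) = 1.
  m_8 = 11*1 - 9 = 2, d_8 = (103 - 2^2)/11 = 99/11 = 9, a_8 = floor((10 + 2)/9) = 1.
  m_9 = 9*1 - 2 = 7, d_9 = (103 - 7^2)/9 = 54/9 = 6, a_9 = floor((10 + 7)/6) = 2.
  m_10 = 6*2 - 7 = 5, d_10 = (103 - 5^2)/6 = 78/6 = 13, a_10 = floor((10 + 5)/13) = 1.
  m_11 = 13*1 - 5 = 8, d_11 = (103 - 8^2)/13 = 39/13 = 3, a_11 = floor((10 + 8)/3) = 6.
  m_12 = 3*6 - 8 = 10, d_12 = (103 - 10^2)/3 = 3/3 = 1, a_12 = floor((10 + 10)/1) = 20.
  m_13 = 1*20 - 10 = 10, d_13 = (103 - 10^2)/1 = 3/1 = 3: (m_13, d_13) = (m_1, d_1) = (10, 3), so from here the quotients repeat a_1, ..., a_12; the period length is 12.
So sqrt(103) = [10; (6, 1, 2, 1, 1, 9, 1, 1, 2, 1, 6, 20)] with period length k = 12.
k is even, so the fundamental solution of x^2 - 103y^2 = 1 is (p_{k-1}, q_{k-1}) = (p_11, q_11); compute convergents through index 11.
Convergents (p_i = a_i*p_{i-1} + p_{i-2}, q_i = a_i*q_{i-1} + q_{i-2} with p_{-2}=0, p_{-1}=1, q_{-2}=1, q_{-1}=0):
  i=0: a_0=10, p_0 = 10*1 + 0 = 10, q_0 = 10*0 + 1 = 1.
  i=1: a_1=6, p_1 = 6*10 + 1 = 61, q_1 = 6*1 + 0 = 6.
  i=2: a_2=1, p_2 = 1*61 + 10 = 71, q_2 = 1*6 + 1 = 7.
  i=3: a_3=2, p_3 = 2*71 + 61 = 203, q_3 = 2*7 + 6 = 20.
  i=4: a_4=1, p_4 = 1*203 + 71 = 274, q_4 = 1*20 + 7 = 27.
  i=5: a_5=1, p_5 = 1*274 + 203 = 477, q_5 = 1*27 + 20 = 47.
  i=6: a_6=9, p_6 = 9*477 + 274 = 4567, q_6 = 9*47 + 27 = 450.
  i=7: a_7=1, p_7 = 1*4567 + 477 = 5044, q_7 = 1*450 + 47 = 497.
  i=8: a_8=1, p_8 = 1*5044 + 4567 = 9611, q_8 = 1*497 + 450 = 947.
  i=9: a_9=2, p_9 = 2*9611 + 5044 = 24266, q_9 = 2*947 + 497 = 2391.
  i=10: a_10=1, p_10 = 1*24266 + 9611 = 33877, q_10 = 1*2391 + 947 = 3338.
  i=11: a_11=6, p_11 = 6*33877 + 24266 = 227528, q_11 = 6*3338 + 2391 = 22419.
Check: 227528^2 - 103*22419^2 = 51768990784 - 51768990783 = 1, so (x, y) = (227528, 22419) solves the equation, and by the theorem it is the least positive solution.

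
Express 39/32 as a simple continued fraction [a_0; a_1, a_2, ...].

Run the Euclidean algorithm on 39 and 32; the successive quotients are the partial quotients a_0, a_1, ... (each step inverts the fractional part left over by the previous one):
  39 = 1*32 + 7, so a_0 = 1.
  32 = 4*7 + 4, so a_1 = 4.
  7 = 1*4 + 3, so a_2 = 1.
  4 = 1*3 + 1, so a_3 = 1.
  3 = 3*1 + 0, so a_4 = 3.
The remainder reaches 0 after 5 divisions, so the expansion has 5 partial quotients, read off in order.

[1; 4, 1, 1, 3]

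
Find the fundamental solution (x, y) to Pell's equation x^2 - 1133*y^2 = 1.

First expand sqrt(1133) as a continued fraction. With x_i = (sqrt(1133) + m_i)/d_i and (m_0, d_0) = (0, 1): a_0 = floor(sqrt(1133)) = 33, since 33^2 = 1089 <= 1133 < 1156 = 34^2.
Iterate m_{i+1} = d_i*a_i - m_i, d_{i+1} = (1133 - m_{i+1}^2)/d_i, a_{i+1} = floor((a_0 + m_{i+1})/d_{i+1}):
  m_1 = 1*33 - 0 = 33, d_1 = (1133 - 33^2)/1 = 44/1 = 44, a_1 = floor((33 + 33)/44) = 1.
  m_2 = 44*1 - 33 = 11, d_2 = (1133 - 11^2)/44 = 1012/44 = 23, a_2 = floor((33 + 11)/23) = 1.
  m_3 = 23*1 - 11 = 12, d_3 = (1133 - 12^2)/23 = 989/23 = 43, a_3 = floor((33 + 12)/43) = 1.
  m_4 = 43*1 - 12 = 31, d_4 = (1133 - 31^2)/43 = 172/43 = 4, a_4 = floor((33 + 31)/4) = 16.
  m_5 = 4*16 - 31 = 33, d_5 = (1133 - 33^2)/4 = 44/4 = 11, a_5 = floor((33 + 33)/11) = 6.
  m_6 = 11*6 - 33 = 33, d_6 = (1133 - 33^2)/11 = 44/11 = 4, a_6 = floor((33 + 33)/4) = 16.
  m_7 = 4*16 - 33 = 31, d_7 = (1133 - 31^2)/4 = 172/4 = 43, a_7 = floor((33 + 31)/43) = 1.
  m_8 = 43*1 - 31 = 12, d_8 = (1133 - 12^2)/43 = 989/43 = 23, a_8 = floor((33 + 12)/23) = 1.
  m_9 = 23*1 - 12 = 11, d_9 = (1133 - 11^2)/23 = 1012/23 = 44, a_9 = floor((33 + 11)/44) = 1.
  m_10 = 44*1 - 11 = 33, d_10 = (1133 - 33^2)/44 = 44/44 = 1, a_10 = floor((33 + 33)/1) = 66.
  m_11 = 1*66 - 33 = 33, d_11 = (1133 - 33^2)/1 = 44/1 = 44: (m_11, d_11) = (m_1, d_1) = (33, 44), so from here the quotients repeat a_1, ..., a_10; the period length is 10.
So sqrt(1133) = [33; (1, 1, 1, 16, 6, 16, 1, 1, 1, 66)] with period length k = 10.
k is even, so the fundamental solution of x^2 - 1133y^2 = 1 is (p_{k-1}, q_{k-1}) = (p_9, q_9); compute convergents through index 9.
Convergents (p_i = a_i*p_{i-1} + p_{i-2}, q_i = a_i*q_{i-1} + q_{i-2} with p_{-2}=0, p_{-1}=1, q_{-2}=1, q_{-1}=0):
  i=0: a_0=33, p_0 = 33*1 + 0 = 33, q_0 = 33*0 + 1 = 1.
  i=1: a_1=1, p_1 = 1*33 + 1 = 34, q_1 = 1*1 + 0 = 1.
  i=2: a_2=1, p_2 = 1*34 + 33 = 67, q_2 = 1*1 + 1 = 2.
  i=3: a_3=1, p_3 = 1*67 + 34 = 101, q_3 = 1*2 + 1 = 3.
  i=4: a_4=16, p_4 = 16*101 + 67 = 1683, q_4 = 16*3 + 2 = 50.
  i=5: a_5=6, p_5 = 6*1683 + 101 = 10199, q_5 = 6*50 + 3 = 303.
  i=6: a_6=16, p_6 = 16*10199 + 1683 = 164867, q_6 = 16*303 + 50 = 4898.
  i=7: a_7=1, p_7 = 1*164867 + 10199 = 175066, q_7 = 1*4898 + 303 = 5201.
  i=8: a_8=1, p_8 = 1*175066 + 164867 = 339933, q_8 = 1*5201 + 4898 = 10099.
  i=9: a_9=1, p_9 = 1*339933 + 175066 = 514999, q_9 = 1*10099 + 5201 = 15300.
Check: 514999^2 - 1133*15300^2 = 265223970001 - 265223970000 = 1, so (x, y) = (514999, 15300) solves the equation, and by the theorem it is the least positive solution.

(x, y) = (514999, 15300)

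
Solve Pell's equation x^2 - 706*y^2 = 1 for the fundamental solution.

(x, y) = (34595, 1302)

First expand sqrt(706) as a continued fraction. With x_i = (sqrt(706) + m_i)/d_i and (m_0, d_0) = (0, 1): a_0 = floor(sqrt(706)) = 26, since 26^2 = 676 <= 706 < 729 = 27^2.
Iterate m_{i+1} = d_i*a_i - m_i, d_{i+1} = (706 - m_{i+1}^2)/d_i, a_{i+1} = floor((a_0 + m_{i+1})/d_{i+1}):
  m_1 = 1*26 - 0 = 26, d_1 = (706 - 26^2)/1 = 30/1 = 30, a_1 = floor((26 + 26)/30) = 1.
  m_2 = 30*1 - 26 = 4, d_2 = (706 - 4^2)/30 = 690/30 = 23, a_2 = floor((26 + 4)/23) = 1.
  m_3 = 23*1 - 4 = 19, d_3 = (706 - 19^2)/23 = 345/23 = 15, a_3 = floor((26 + 19)/15) = 3.
  m_4 = 15*3 - 19 = 26, d_4 = (706 - 26^2)/15 = 30/15 = 2, a_4 = floor((26 + 26)/2) = 26.
  m_5 = 2*26 - 26 = 26, d_5 = (706 - 26^2)/2 = 30/2 = 15, a_5 = floor((26 + 26)/15) = 3.
  m_6 = 15*3 - 26 = 19, d_6 = (706 - 19^2)/15 = 345/15 = 23, a_6 = floor((26 + 19)/23) = 1.
  m_7 = 23*1 - 19 = 4, d_7 = (706 - 4^2)/23 = 690/23 = 30, a_7 = floor((26 + 4)/30) = 1.
  m_8 = 30*1 - 4 = 26, d_8 = (706 - 26^2)/30 = 30/30 = 1, a_8 = floor((26 + 26)/1) = 52.
  m_9 = 1*52 - 26 = 26, d_9 = (706 - 26^2)/1 = 30/1 = 30: (m_9, d_9) = (m_1, d_1) = (26, 30), so from here the quotients repeat a_1, ..., a_8; the period length is 8.
So sqrt(706) = [26; (1, 1, 3, 26, 3, 1, 1, 52)] with period length k = 8.
k is even, so the fundamental solution of x^2 - 706y^2 = 1 is (p_{k-1}, q_{k-1}) = (p_7, q_7); compute convergents through index 7.
Convergents (p_i = a_i*p_{i-1} + p_{i-2}, q_i = a_i*q_{i-1} + q_{i-2} with p_{-2}=0, p_{-1}=1, q_{-2}=1, q_{-1}=0):
  i=0: a_0=26, p_0 = 26*1 + 0 = 26, q_0 = 26*0 + 1 = 1.
  i=1: a_1=1, p_1 = 1*26 + 1 = 27, q_1 = 1*1 + 0 = 1.
  i=2: a_2=1, p_2 = 1*27 + 26 = 53, q_2 = 1*1 + 1 = 2.
  i=3: a_3=3, p_3 = 3*53 + 27 = 186, q_3 = 3*2 + 1 = 7.
  i=4: a_4=26, p_4 = 26*186 + 53 = 4889, q_4 = 26*7 + 2 = 184.
  i=5: a_5=3, p_5 = 3*4889 + 186 = 14853, q_5 = 3*184 + 7 = 559.
  i=6: a_6=1, p_6 = 1*14853 + 4889 = 19742, q_6 = 1*559 + 184 = 743.
  i=7: a_7=1, p_7 = 1*19742 + 14853 = 34595, q_7 = 1*743 + 559 = 1302.
Check: 34595^2 - 706*1302^2 = 1196814025 - 1196814024 = 1, so (x, y) = (34595, 1302) solves the equation, and by the theorem it is the least positive solution.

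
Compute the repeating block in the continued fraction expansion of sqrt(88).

Write x_i = (sqrt(88) + m_i)/d_i with (m_0, d_0) = (0, 1). a_0 = floor(sqrt(88)) = 9, since 9^2 = 81 <= 88 < 100 = 10^2.
Iterate m_{i+1} = d_i*a_i - m_i, d_{i+1} = (88 - m_{i+1}^2)/d_i, a_{i+1} = floor((a_0 + m_{i+1})/d_{i+1}):
  m_1 = 1*9 - 0 = 9, d_1 = (88 - 9^2)/1 = 7/1 = 7, a_1 = floor((9 + 9)/7) = 2.
  m_2 = 7*2 - 9 = 5, d_2 = (88 - 5^2)/7 = 63/7 = 9, a_2 = floor((9 + 5)/9) = 1.
  m_3 = 9*1 - 5 = 4, d_3 = (88 - 4^2)/9 = 72/9 = 8, a_3 = floor((9 + 4)/8) = 1.
  m_4 = 8*1 - 4 = 4, d_4 = (88 - 4^2)/8 = 72/8 = 9, a_4 = floor((9 + 4)/9) = 1.
  m_5 = 9*1 - 4 = 5, d_5 = (88 - 5^2)/9 = 63/9 = 7, a_5 = floor((9 + 5)/7) = 2.
  m_6 = 7*2 - 5 = 9, d_6 = (88 - 9^2)/7 = 7/7 = 1, a_6 = floor((9 + 9)/1) = 18.
  m_7 = 1*18 - 9 = 9, d_7 = (88 - 9^2)/1 = 7/1 = 7: (m_7, d_7) = (m_1, d_1) = (9, 7), so from here the quotients repeat a_1, ..., a_6; the period length is 6.
Hence the expansion of sqrt(88) is a_0 = 9 followed by the repeating block 2, 1, 1, 1, 2, 18 (period 6).

[9; (2, 1, 1, 1, 2, 18)]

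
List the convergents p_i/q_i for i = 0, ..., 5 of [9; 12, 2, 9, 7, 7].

Using the convergent recurrence p_i = a_i*p_{i-1} + p_{i-2}, q_i = a_i*q_{i-1} + q_{i-2} with p_{-2}=0, p_{-1}=1, q_{-2}=1, q_{-1}=0:
  i=0: a_0=9, p_0 = 9*1 + 0 = 9, q_0 = 9*0 + 1 = 1.
  i=1: a_1=12, p_1 = 12*9 + 1 = 109, q_1 = 12*1 + 0 = 12.
  i=2: a_2=2, p_2 = 2*109 + 9 = 227, q_2 = 2*12 + 1 = 25.
  i=3: a_3=9, p_3 = 9*227 + 109 = 2152, q_3 = 9*25 + 12 = 237.
  i=4: a_4=7, p_4 = 7*2152 + 227 = 15291, q_4 = 7*237 + 25 = 1684.
  i=5: a_5=7, p_5 = 7*15291 + 2152 = 109189, q_5 = 7*1684 + 237 = 12025.

9/1, 109/12, 227/25, 2152/237, 15291/1684, 109189/12025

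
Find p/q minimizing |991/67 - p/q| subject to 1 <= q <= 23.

281/19

Expand x = 991/67 as a continued fraction with the Euclidean algorithm:
  991 = 14*67 + 53, so a_0 = 14.
  67 = 1*53 + 14, so a_1 = 1.
  53 = 3*14 + 11, so a_2 = 3.
  14 = 1*11 + 3, so a_3 = 1.
  11 = 3*3 + 2, so a_4 = 3.
  3 = 1*2 + 1, so a_5 = 1.
  2 = 2*1 + 0, so a_6 = 2.
so x = [14; 1, 3, 1, 3, 1, 2].
Convergents (p_i = a_i*p_{i-1} + p_{i-2}, q_i = a_i*q_{i-1} + q_{i-2} with p_{-2}=0, p_{-1}=1, q_{-2}=1, q_{-1}=0), until the denominator exceeds 23:
  i=0: a_0=14, p_0 = 14*1 + 0 = 14, q_0 = 14*0 + 1 = 1.
  i=1: a_1=1, p_1 = 1*14 + 1 = 15, q_1 = 1*1 + 0 = 1.
  i=2: a_2=3, p_2 = 3*15 + 14 = 59, q_2 = 3*1 + 1 = 4.
  i=3: a_3=1, p_3 = 1*59 + 15 = 74, q_3 = 1*4 + 1 = 5.
  i=4: a_4=3, p_4 = 3*74 + 59 = 281, q_4 = 3*5 + 4 = 19.
  i=5: a_5=1, p_5 = 1*281 + 74 = 355, q_5 = 1*19 + 5 = 24.
q_5 = 24 > 23, so the last convergent with denominator <= 23 is p_4/q_4 = 281/19.
The closest fraction with denominator <= 23 is either p_4/q_4 or the intermediate fraction (k*p_4 + p_3)/(k*q_4 + q_3) with the largest k >= 1 whose denominator stays <= 23; these approach x as k grows, and every other convergent or intermediate fraction in range is farther away.
Largest k: floor((23 - q_3)/q_4) = floor((23 - 5)/19) = 0.
Since k = 0, no intermediate fraction beyond p_4/q_4 has denominator <= 23, so the convergent 281/19 is the closest (its error is |991*19 - 281*67|/(67*19) = 2/1273).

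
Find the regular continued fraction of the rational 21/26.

Run the Euclidean algorithm on 21 and 26; the successive quotients are the partial quotients a_0, a_1, ... (each step inverts the fractional part left over by the previous one):
  21 = 0*26 + 21, so a_0 = 0.
  26 = 1*21 + 5, so a_1 = 1.
  21 = 4*5 + 1, so a_2 = 4.
  5 = 5*1 + 0, so a_3 = 5.
The remainder reaches 0 after 4 divisions, so the expansion has 4 partial quotients, read off in order.

[0; 1, 4, 5]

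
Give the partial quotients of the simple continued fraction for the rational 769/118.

[6; 1, 1, 14, 4]

Run the Euclidean algorithm on 769 and 118; the successive quotients are the partial quotients a_0, a_1, ... (each step inverts the fractional part left over by the previous one):
  769 = 6*118 + 61, so a_0 = 6.
  118 = 1*61 + 57, so a_1 = 1.
  61 = 1*57 + 4, so a_2 = 1.
  57 = 14*4 + 1, so a_3 = 14.
  4 = 4*1 + 0, so a_4 = 4.
The remainder reaches 0 after 5 divisions, so the expansion has 5 partial quotients, read off in order.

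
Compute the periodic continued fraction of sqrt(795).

[28; (5, 9, 5, 56)]

Write x_i = (sqrt(795) + m_i)/d_i with (m_0, d_0) = (0, 1). a_0 = floor(sqrt(795)) = 28, since 28^2 = 784 <= 795 < 841 = 29^2.
Iterate m_{i+1} = d_i*a_i - m_i, d_{i+1} = (795 - m_{i+1}^2)/d_i, a_{i+1} = floor((a_0 + m_{i+1})/d_{i+1}):
  m_1 = 1*28 - 0 = 28, d_1 = (795 - 28^2)/1 = 11/1 = 11, a_1 = floor((28 + 28)/11) = 5.
  m_2 = 11*5 - 28 = 27, d_2 = (795 - 27^2)/11 = 66/11 = 6, a_2 = floor((28 + 27)/6) = 9.
  m_3 = 6*9 - 27 = 27, d_3 = (795 - 27^2)/6 = 66/6 = 11, a_3 = floor((28 + 27)/11) = 5.
  m_4 = 11*5 - 27 = 28, d_4 = (795 - 28^2)/11 = 11/11 = 1, a_4 = floor((28 + 28)/1) = 56.
  m_5 = 1*56 - 28 = 28, d_5 = (795 - 28^2)/1 = 11/1 = 11: (m_5, d_5) = (m_1, d_1) = (28, 11), so from here the quotients repeat a_1, ..., a_4; the period length is 4.
Hence the expansion of sqrt(795) is a_0 = 28 followed by the repeating block 5, 9, 5, 56 (period 4).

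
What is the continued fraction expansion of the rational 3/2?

[1; 2]

Run the Euclidean algorithm on 3 and 2; the successive quotients are the partial quotients a_0, a_1, ... (each step inverts the fractional part left over by the previous one):
  3 = 1*2 + 1, so a_0 = 1.
  2 = 2*1 + 0, so a_1 = 2.
The remainder reaches 0 after 2 divisions, so the expansion has 2 partial quotients, read off in order.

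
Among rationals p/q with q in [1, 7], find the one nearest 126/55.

Expand x = 126/55 as a continued fraction with the Euclidean algorithm:
  126 = 2*55 + 16, so a_0 = 2.
  55 = 3*16 + 7, so a_1 = 3.
  16 = 2*7 + 2, so a_2 = 2.
  7 = 3*2 + 1, so a_3 = 3.
  2 = 2*1 + 0, so a_4 = 2.
so x = [2; 3, 2, 3, 2].
Convergents (p_i = a_i*p_{i-1} + p_{i-2}, q_i = a_i*q_{i-1} + q_{i-2} with p_{-2}=0, p_{-1}=1, q_{-2}=1, q_{-1}=0), until the denominator exceeds 7:
  i=0: a_0=2, p_0 = 2*1 + 0 = 2, q_0 = 2*0 + 1 = 1.
  i=1: a_1=3, p_1 = 3*2 + 1 = 7, q_1 = 3*1 + 0 = 3.
  i=2: a_2=2, p_2 = 2*7 + 2 = 16, q_2 = 2*3 + 1 = 7.
  i=3: a_3=3, p_3 = 3*16 + 7 = 55, q_3 = 3*7 + 3 = 24.
q_3 = 24 > 7, so the last convergent with denominator <= 7 is p_2/q_2 = 16/7.
The closest fraction with denominator <= 7 is either p_2/q_2 or the intermediate fraction (k*p_2 + p_1)/(k*q_2 + q_1) with the largest k >= 1 whose denominator stays <= 7; these approach x as k grows, and every other convergent or intermediate fraction in range is farther away.
Largest k: floor((7 - q_1)/q_2) = floor((7 - 3)/7) = 0.
Since k = 0, no intermediate fraction beyond p_2/q_2 has denominator <= 7, so the convergent 16/7 is the closest (its error is |126*7 - 16*55|/(55*7) = 2/385).

16/7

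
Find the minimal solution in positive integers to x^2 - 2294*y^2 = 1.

First expand sqrt(2294) as a continued fraction. With x_i = (sqrt(2294) + m_i)/d_i and (m_0, d_0) = (0, 1): a_0 = floor(sqrt(2294)) = 47, since 47^2 = 2209 <= 2294 < 2304 = 48^2.
Iterate m_{i+1} = d_i*a_i - m_i, d_{i+1} = (2294 - m_{i+1}^2)/d_i, a_{i+1} = floor((a_0 + m_{i+1})/d_{i+1}):
  m_1 = 1*47 - 0 = 47, d_1 = (2294 - 47^2)/1 = 85/1 = 85, a_1 = floor((47 + 47)/85) = 1.
  m_2 = 85*1 - 47 = 38, d_2 = (2294 - 38^2)/85 = 850/85 = 10, a_2 = floor((47 + 38)/10) = 8.
  m_3 = 10*8 - 38 = 42, d_3 = (2294 - 42^2)/10 = 530/10 = 53, a_3 = floor((47 + 42)/53) = 1.
  m_4 = 53*1 - 42 = 11, d_4 = (2294 - 11^2)/53 = 2173/53 = 41, a_4 = floor((47 + 11)/41) = 1.
  m_5 = 41*1 - 11 = 30, d_5 = (2294 - 30^2)/41 = 1394/41 = 34, a_5 = floor((47 + 30)/34) = 2.
  m_6 = 34*2 - 30 = 38, d_6 = (2294 - 38^2)/34 = 850/34 = 25, a_6 = floor((47 + 38)/25) = 3.
  m_7 = 25*3 - 38 = 37, d_7 = (2294 - 37^2)/25 = 925/25 = 37, a_7 = floor((47 + 37)/37) = 2.
  m_8 = 37*2 - 37 = 37, d_8 = (2294 - 37^2)/37 = 925/37 = 25, a_8 = floor((47 + 37)/25) = 3.
  m_9 = 25*3 - 37 = 38, d_9 = (2294 - 38^2)/25 = 850/25 = 34, a_9 = floor((47 + 38)/34) = 2.
  m_10 = 34*2 - 38 = 30, d_10 = (2294 - 30^2)/34 = 1394/34 = 41, a_10 = floor((47 + 30)/41) = 1.
  m_11 = 41*1 - 30 = 11, d_11 = (2294 - 11^2)/41 = 2173/41 = 53, a_11 = floor((47 + 11)/53) = 1.
  m_12 = 53*1 - 11 = 42, d_12 = (2294 - 42^2)/53 = 530/53 = 10, a_12 = floor((47 + 42)/10) = 8.
  m_13 = 10*8 - 42 = 38, d_13 = (2294 - 38^2)/10 = 850/10 = 85, a_13 = floor((47 + 38)/85) = 1.
  m_14 = 85*1 - 38 = 47, d_14 = (2294 - 47^2)/85 = 85/85 = 1, a_14 = floor((47 + 47)/1) = 94.
  m_15 = 1*94 - 47 = 47, d_15 = (2294 - 47^2)/1 = 85/1 = 85: (m_15, d_15) = (m_1, d_1) = (47, 85), so from here the quotients repeat a_1, ..., a_14; the period length is 14.
So sqrt(2294) = [47; (1, 8, 1, 1, 2, 3, 2, 3, 2, 1, 1, 8, 1, 94)] with period length k = 14.
k is even, so the fundamental solution of x^2 - 2294y^2 = 1 is (p_{k-1}, q_{k-1}) = (p_13, q_13); compute convergents through index 13.
Convergents (p_i = a_i*p_{i-1} + p_{i-2}, q_i = a_i*q_{i-1} + q_{i-2} with p_{-2}=0, p_{-1}=1, q_{-2}=1, q_{-1}=0):
  i=0: a_0=47, p_0 = 47*1 + 0 = 47, q_0 = 47*0 + 1 = 1.
  i=1: a_1=1, p_1 = 1*47 + 1 = 48, q_1 = 1*1 + 0 = 1.
  i=2: a_2=8, p_2 = 8*48 + 47 = 431, q_2 = 8*1 + 1 = 9.
  i=3: a_3=1, p_3 = 1*431 + 48 = 479, q_3 = 1*9 + 1 = 10.
  i=4: a_4=1, p_4 = 1*479 + 431 = 910, q_4 = 1*10 + 9 = 19.
  i=5: a_5=2, p_5 = 2*910 + 479 = 2299, q_5 = 2*19 + 10 = 48.
  i=6: a_6=3, p_6 = 3*2299 + 910 = 7807, q_6 = 3*48 + 19 = 163.
  i=7: a_7=2, p_7 = 2*7807 + 2299 = 17913, q_7 = 2*163 + 48 = 374.
  i=8: a_8=3, p_8 = 3*17913 + 7807 = 61546, q_8 = 3*374 + 163 = 1285.
  i=9: a_9=2, p_9 = 2*61546 + 17913 = 141005, q_9 = 2*1285 + 374 = 2944.
  i=10: a_10=1, p_10 = 1*141005 + 61546 = 202551, q_10 = 1*2944 + 1285 = 4229.
  i=11: a_11=1, p_11 = 1*202551 + 141005 = 343556, q_11 = 1*4229 + 2944 = 7173.
  i=12: a_12=8, p_12 = 8*343556 + 202551 = 2950999, q_12 = 8*7173 + 4229 = 61613.
  i=13: a_13=1, p_13 = 1*2950999 + 343556 = 3294555, q_13 = 1*61613 + 7173 = 68786.
Check: 3294555^2 - 2294*68786^2 = 10854092648025 - 10854092648024 = 1, so (x, y) = (3294555, 68786) solves the equation, and by the theorem it is the least positive solution.

(x, y) = (3294555, 68786)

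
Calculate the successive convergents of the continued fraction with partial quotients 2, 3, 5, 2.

2/1, 7/3, 37/16, 81/35

Using the convergent recurrence p_i = a_i*p_{i-1} + p_{i-2}, q_i = a_i*q_{i-1} + q_{i-2} with p_{-2}=0, p_{-1}=1, q_{-2}=1, q_{-1}=0:
  i=0: a_0=2, p_0 = 2*1 + 0 = 2, q_0 = 2*0 + 1 = 1.
  i=1: a_1=3, p_1 = 3*2 + 1 = 7, q_1 = 3*1 + 0 = 3.
  i=2: a_2=5, p_2 = 5*7 + 2 = 37, q_2 = 5*3 + 1 = 16.
  i=3: a_3=2, p_3 = 2*37 + 7 = 81, q_3 = 2*16 + 3 = 35.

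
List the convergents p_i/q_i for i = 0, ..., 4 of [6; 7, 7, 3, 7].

Using the convergent recurrence p_i = a_i*p_{i-1} + p_{i-2}, q_i = a_i*q_{i-1} + q_{i-2} with p_{-2}=0, p_{-1}=1, q_{-2}=1, q_{-1}=0:
  i=0: a_0=6, p_0 = 6*1 + 0 = 6, q_0 = 6*0 + 1 = 1.
  i=1: a_1=7, p_1 = 7*6 + 1 = 43, q_1 = 7*1 + 0 = 7.
  i=2: a_2=7, p_2 = 7*43 + 6 = 307, q_2 = 7*7 + 1 = 50.
  i=3: a_3=3, p_3 = 3*307 + 43 = 964, q_3 = 3*50 + 7 = 157.
  i=4: a_4=7, p_4 = 7*964 + 307 = 7055, q_4 = 7*157 + 50 = 1149.

6/1, 43/7, 307/50, 964/157, 7055/1149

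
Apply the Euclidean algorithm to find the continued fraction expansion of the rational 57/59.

[0; 1, 28, 2]

Run the Euclidean algorithm on 57 and 59; the successive quotients are the partial quotients a_0, a_1, ... (each step inverts the fractional part left over by the previous one):
  57 = 0*59 + 57, so a_0 = 0.
  59 = 1*57 + 2, so a_1 = 1.
  57 = 28*2 + 1, so a_2 = 28.
  2 = 2*1 + 0, so a_3 = 2.
The remainder reaches 0 after 4 divisions, so the expansion has 4 partial quotients, read off in order.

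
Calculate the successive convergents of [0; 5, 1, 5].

0/1, 1/5, 1/6, 6/35

Using the convergent recurrence p_i = a_i*p_{i-1} + p_{i-2}, q_i = a_i*q_{i-1} + q_{i-2} with p_{-2}=0, p_{-1}=1, q_{-2}=1, q_{-1}=0:
  i=0: a_0=0, p_0 = 0*1 + 0 = 0, q_0 = 0*0 + 1 = 1.
  i=1: a_1=5, p_1 = 5*0 + 1 = 1, q_1 = 5*1 + 0 = 5.
  i=2: a_2=1, p_2 = 1*1 + 0 = 1, q_2 = 1*5 + 1 = 6.
  i=3: a_3=5, p_3 = 5*1 + 1 = 6, q_3 = 5*6 + 5 = 35.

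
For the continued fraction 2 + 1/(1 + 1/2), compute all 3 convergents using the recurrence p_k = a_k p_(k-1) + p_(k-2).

2/1, 3/1, 8/3

Using the convergent recurrence p_i = a_i*p_{i-1} + p_{i-2}, q_i = a_i*q_{i-1} + q_{i-2} with p_{-2}=0, p_{-1}=1, q_{-2}=1, q_{-1}=0:
  i=0: a_0=2, p_0 = 2*1 + 0 = 2, q_0 = 2*0 + 1 = 1.
  i=1: a_1=1, p_1 = 1*2 + 1 = 3, q_1 = 1*1 + 0 = 1.
  i=2: a_2=2, p_2 = 2*3 + 2 = 8, q_2 = 2*1 + 1 = 3.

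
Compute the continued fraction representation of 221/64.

Run the Euclidean algorithm on 221 and 64; the successive quotients are the partial quotients a_0, a_1, ... (each step inverts the fractional part left over by the previous one):
  221 = 3*64 + 29, so a_0 = 3.
  64 = 2*29 + 6, so a_1 = 2.
  29 = 4*6 + 5, so a_2 = 4.
  6 = 1*5 + 1, so a_3 = 1.
  5 = 5*1 + 0, so a_4 = 5.
The remainder reaches 0 after 5 divisions, so the expansion has 5 partial quotients, read off in order.

[3; 2, 4, 1, 5]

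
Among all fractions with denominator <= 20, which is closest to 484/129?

Expand x = 484/129 as a continued fraction with the Euclidean algorithm:
  484 = 3*129 + 97, so a_0 = 3.
  129 = 1*97 + 32, so a_1 = 1.
  97 = 3*32 + 1, so a_2 = 3.
  32 = 32*1 + 0, so a_3 = 32.
so x = [3; 1, 3, 32].
Convergents (p_i = a_i*p_{i-1} + p_{i-2}, q_i = a_i*q_{i-1} + q_{i-2} with p_{-2}=0, p_{-1}=1, q_{-2}=1, q_{-1}=0), until the denominator exceeds 20:
  i=0: a_0=3, p_0 = 3*1 + 0 = 3, q_0 = 3*0 + 1 = 1.
  i=1: a_1=1, p_1 = 1*3 + 1 = 4, q_1 = 1*1 + 0 = 1.
  i=2: a_2=3, p_2 = 3*4 + 3 = 15, q_2 = 3*1 + 1 = 4.
  i=3: a_3=32, p_3 = 32*15 + 4 = 484, q_3 = 32*4 + 1 = 129.
q_3 = 129 > 20, so the last convergent with denominator <= 20 is p_2/q_2 = 15/4.
The closest fraction with denominator <= 20 is either p_2/q_2 or the intermediate fraction (k*p_2 + p_1)/(k*q_2 + q_1) with the largest k >= 1 whose denominator stays <= 20; these approach x as k grows, and every other convergent or intermediate fraction in range is farther away.
Largest k: floor((20 - q_1)/q_2) = floor((20 - 1)/4) = 4.
That gives (4*15 + 4)/(4*4 + 1) = 64/17.
Compare the errors: |x - 15/4| = |484*4 - 15*129|/(129*4) = 1/516, and |x - 64/17| = |484*17 - 64*129|/(129*17) = 28/2193.
Cross-multiplying, 1*2193 = 2193 < 14448 = 28*516, so 1/516 is smaller: the convergent 15/4 is closer to x than 64/17.

15/4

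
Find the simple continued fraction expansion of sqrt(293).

[17; (8, 1, 1, 8, 34)]

Write x_i = (sqrt(293) + m_i)/d_i with (m_0, d_0) = (0, 1). a_0 = floor(sqrt(293)) = 17, since 17^2 = 289 <= 293 < 324 = 18^2.
Iterate m_{i+1} = d_i*a_i - m_i, d_{i+1} = (293 - m_{i+1}^2)/d_i, a_{i+1} = floor((a_0 + m_{i+1})/d_{i+1}):
  m_1 = 1*17 - 0 = 17, d_1 = (293 - 17^2)/1 = 4/1 = 4, a_1 = floor((17 + 17)/4) = 8.
  m_2 = 4*8 - 17 = 15, d_2 = (293 - 15^2)/4 = 68/4 = 17, a_2 = floor((17 + 15)/17) = 1.
  m_3 = 17*1 - 15 = 2, d_3 = (293 - 2^2)/17 = 289/17 = 17, a_3 = floor((17 + 2)/17) = 1.
  m_4 = 17*1 - 2 = 15, d_4 = (293 - 15^2)/17 = 68/17 = 4, a_4 = floor((17 + 15)/4) = 8.
  m_5 = 4*8 - 15 = 17, d_5 = (293 - 17^2)/4 = 4/4 = 1, a_5 = floor((17 + 17)/1) = 34.
  m_6 = 1*34 - 17 = 17, d_6 = (293 - 17^2)/1 = 4/1 = 4: (m_6, d_6) = (m_1, d_1) = (17, 4), so from here the quotients repeat a_1, ..., a_5; the period length is 5.
Hence the expansion of sqrt(293) is a_0 = 17 followed by the repeating block 8, 1, 1, 8, 34 (period 5).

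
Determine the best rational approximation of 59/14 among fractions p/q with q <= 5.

Expand x = 59/14 as a continued fraction with the Euclidean algorithm:
  59 = 4*14 + 3, so a_0 = 4.
  14 = 4*3 + 2, so a_1 = 4.
  3 = 1*2 + 1, so a_2 = 1.
  2 = 2*1 + 0, so a_3 = 2.
so x = [4; 4, 1, 2].
Convergents (p_i = a_i*p_{i-1} + p_{i-2}, q_i = a_i*q_{i-1} + q_{i-2} with p_{-2}=0, p_{-1}=1, q_{-2}=1, q_{-1}=0), until the denominator exceeds 5:
  i=0: a_0=4, p_0 = 4*1 + 0 = 4, q_0 = 4*0 + 1 = 1.
  i=1: a_1=4, p_1 = 4*4 + 1 = 17, q_1 = 4*1 + 0 = 4.
  i=2: a_2=1, p_2 = 1*17 + 4 = 21, q_2 = 1*4 + 1 = 5.
  i=3: a_3=2, p_3 = 2*21 + 17 = 59, q_3 = 2*5 + 4 = 14.
q_3 = 14 > 5, so the last convergent with denominator <= 5 is p_2/q_2 = 21/5.
The closest fraction with denominator <= 5 is either p_2/q_2 or the intermediate fraction (k*p_2 + p_1)/(k*q_2 + q_1) with the largest k >= 1 whose denominator stays <= 5; these approach x as k grows, and every other convergent or intermediate fraction in range is farther away.
Largest k: floor((5 - q_1)/q_2) = floor((5 - 4)/5) = 0.
Since k = 0, no intermediate fraction beyond p_2/q_2 has denominator <= 5, so the convergent 21/5 is the closest (its error is |59*5 - 21*14|/(14*5) = 1/70).

21/5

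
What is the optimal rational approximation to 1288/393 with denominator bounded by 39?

59/18

Expand x = 1288/393 as a continued fraction with the Euclidean algorithm:
  1288 = 3*393 + 109, so a_0 = 3.
  393 = 3*109 + 66, so a_1 = 3.
  109 = 1*66 + 43, so a_2 = 1.
  66 = 1*43 + 23, so a_3 = 1.
  43 = 1*23 + 20, so a_4 = 1.
  23 = 1*20 + 3, so a_5 = 1.
  20 = 6*3 + 2, so a_6 = 6.
  3 = 1*2 + 1, so a_7 = 1.
  2 = 2*1 + 0, so a_8 = 2.
so x = [3; 3, 1, 1, 1, 1, 6, 1, 2].
Convergents (p_i = a_i*p_{i-1} + p_{i-2}, q_i = a_i*q_{i-1} + q_{i-2} with p_{-2}=0, p_{-1}=1, q_{-2}=1, q_{-1}=0), until the denominator exceeds 39:
  i=0: a_0=3, p_0 = 3*1 + 0 = 3, q_0 = 3*0 + 1 = 1.
  i=1: a_1=3, p_1 = 3*3 + 1 = 10, q_1 = 3*1 + 0 = 3.
  i=2: a_2=1, p_2 = 1*10 + 3 = 13, q_2 = 1*3 + 1 = 4.
  i=3: a_3=1, p_3 = 1*13 + 10 = 23, q_3 = 1*4 + 3 = 7.
  i=4: a_4=1, p_4 = 1*23 + 13 = 36, q_4 = 1*7 + 4 = 11.
  i=5: a_5=1, p_5 = 1*36 + 23 = 59, q_5 = 1*11 + 7 = 18.
  i=6: a_6=6, p_6 = 6*59 + 36 = 390, q_6 = 6*18 + 11 = 119.
q_6 = 119 > 39, so the last convergent with denominator <= 39 is p_5/q_5 = 59/18.
The closest fraction with denominator <= 39 is either p_5/q_5 or the intermediate fraction (k*p_5 + p_4)/(k*q_5 + q_4) with the largest k >= 1 whose denominator stays <= 39; these approach x as k grows, and every other convergent or intermediate fraction in range is farther away.
Largest k: floor((39 - q_4)/q_5) = floor((39 - 11)/18) = 1.
That gives (1*59 + 36)/(1*18 + 11) = 95/29.
Compare the errors: |x - 59/18| = |1288*18 - 59*393|/(393*18) = 3/7074, and |x - 95/29| = |1288*29 - 95*393|/(393*29) = 17/11397.
Cross-multiplying, 3*11397 = 34191 < 120258 = 17*7074, so 3/7074 is smaller: the convergent 59/18 is closer to x than 95/29.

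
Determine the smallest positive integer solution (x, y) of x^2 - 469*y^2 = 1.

(x, y) = (137215, 6336)

First expand sqrt(469) as a continued fraction. With x_i = (sqrt(469) + m_i)/d_i and (m_0, d_0) = (0, 1): a_0 = floor(sqrt(469)) = 21, since 21^2 = 441 <= 469 < 484 = 22^2.
Iterate m_{i+1} = d_i*a_i - m_i, d_{i+1} = (469 - m_{i+1}^2)/d_i, a_{i+1} = floor((a_0 + m_{i+1})/d_{i+1}):
  m_1 = 1*21 - 0 = 21, d_1 = (469 - 21^2)/1 = 28/1 = 28, a_1 = floor((21 + 21)/28) = 1.
  m_2 = 28*1 - 21 = 7, d_2 = (469 - 7^2)/28 = 420/28 = 15, a_2 = floor((21 + 7)/15) = 1.
  m_3 = 15*1 - 7 = 8, d_3 = (469 - 8^2)/15 = 405/15 = 27, a_3 = floor((21 + 8)/27) = 1.
  m_4 = 27*1 - 8 = 19, d_4 = (469 - 19^2)/27 = 108/27 = 4, a_4 = floor((21 + 19)/4) = 10.
  m_5 = 4*10 - 19 = 21, d_5 = (469 - 21^2)/4 = 28/4 = 7, a_5 = floor((21 + 21)/7) = 6.
  m_6 = 7*6 - 21 = 21, d_6 = (469 - 21^2)/7 = 28/7 = 4, a_6 = floor((21 + 21)/4) = 10.
  m_7 = 4*10 - 21 = 19, d_7 = (469 - 19^2)/4 = 108/4 = 27, a_7 = floor((21 + 19)/27) = 1.
  m_8 = 27*1 - 19 = 8, d_8 = (469 - 8^2)/27 = 405/27 = 15, a_8 = floor((21 + 8)/15) = 1.
  m_9 = 15*1 - 8 = 7, d_9 = (469 - 7^2)/15 = 420/15 = 28, a_9 = floor((21 + 7)/28) = 1.
  m_10 = 28*1 - 7 = 21, d_10 = (469 - 21^2)/28 = 28/28 = 1, a_10 = floor((21 + 21)/1) = 42.
  m_11 = 1*42 - 21 = 21, d_11 = (469 - 21^2)/1 = 28/1 = 28: (m_11, d_11) = (m_1, d_1) = (21, 28), so from here the quotients repeat a_1, ..., a_10; the period length is 10.
So sqrt(469) = [21; (1, 1, 1, 10, 6, 10, 1, 1, 1, 42)] with period length k = 10.
k is even, so the fundamental solution of x^2 - 469y^2 = 1 is (p_{k-1}, q_{k-1}) = (p_9, q_9); compute convergents through index 9.
Convergents (p_i = a_i*p_{i-1} + p_{i-2}, q_i = a_i*q_{i-1} + q_{i-2} with p_{-2}=0, p_{-1}=1, q_{-2}=1, q_{-1}=0):
  i=0: a_0=21, p_0 = 21*1 + 0 = 21, q_0 = 21*0 + 1 = 1.
  i=1: a_1=1, p_1 = 1*21 + 1 = 22, q_1 = 1*1 + 0 = 1.
  i=2: a_2=1, p_2 = 1*22 + 21 = 43, q_2 = 1*1 + 1 = 2.
  i=3: a_3=1, p_3 = 1*43 + 22 = 65, q_3 = 1*2 + 1 = 3.
  i=4: a_4=10, p_4 = 10*65 + 43 = 693, q_4 = 10*3 + 2 = 32.
  i=5: a_5=6, p_5 = 6*693 + 65 = 4223, q_5 = 6*32 + 3 = 195.
  i=6: a_6=10, p_6 = 10*4223 + 693 = 42923, q_6 = 10*195 + 32 = 1982.
  i=7: a_7=1, p_7 = 1*42923 + 4223 = 47146, q_7 = 1*1982 + 195 = 2177.
  i=8: a_8=1, p_8 = 1*47146 + 42923 = 90069, q_8 = 1*2177 + 1982 = 4159.
  i=9: a_9=1, p_9 = 1*90069 + 47146 = 137215, q_9 = 1*4159 + 2177 = 6336.
Check: 137215^2 - 469*6336^2 = 18827956225 - 18827956224 = 1, so (x, y) = (137215, 6336) solves the equation, and by the theorem it is the least positive solution.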